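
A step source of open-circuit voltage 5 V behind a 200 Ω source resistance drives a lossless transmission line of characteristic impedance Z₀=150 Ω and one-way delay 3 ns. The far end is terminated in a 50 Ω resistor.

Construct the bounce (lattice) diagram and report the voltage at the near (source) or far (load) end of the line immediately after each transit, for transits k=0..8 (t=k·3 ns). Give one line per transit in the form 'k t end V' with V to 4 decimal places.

0 0 source 2.1429
1 3 load 1.0714
2 6 source 0.9184
3 9 load 0.9949
4 12 source 1.0058
5 15 load 1.0004
6 18 source 0.9996
7 21 load 1.0000
8 24 source 1.0000

Γ_L=-0.500000, Γ_S=0.142857; launch V₁=5·150/350=2.142857
k=0 src: V=2.1429
k=1 load: inc=2.142857, refl=2.142857·-0.500000=-1.0714; V=0.000000+2.142857+-1.071429=1.0714
k=2 src: inc=-1.071429, refl=-1.071429·0.142857=-0.1531; V=2.142857+-1.071429+-0.153061=0.9184
k=3 load: inc=-0.153061, refl=-0.153061·-0.500000=0.0765; V=1.071429+-0.153061+0.076531=0.9949
k=4 src: inc=0.076531, refl=0.076531·0.142857=0.0109; V=0.918367+0.076531+0.010933=1.0058
k=5 load: inc=0.010933, refl=0.010933·-0.500000=-0.0055; V=0.994898+0.010933+-0.005466=1.0004
k=6 src: inc=-0.005466, refl=-0.005466·0.142857=-0.0008; V=1.005831+-0.005466+-0.000781=0.9996
k=7 load: inc=-0.000781, refl=-0.000781·-0.500000=0.0004; V=1.000364+-0.000781+0.000390=1.0000
k=8 src: inc=0.000390, refl=0.000390·0.142857=0.0001; V=0.999584+0.000390+0.000056=1.0000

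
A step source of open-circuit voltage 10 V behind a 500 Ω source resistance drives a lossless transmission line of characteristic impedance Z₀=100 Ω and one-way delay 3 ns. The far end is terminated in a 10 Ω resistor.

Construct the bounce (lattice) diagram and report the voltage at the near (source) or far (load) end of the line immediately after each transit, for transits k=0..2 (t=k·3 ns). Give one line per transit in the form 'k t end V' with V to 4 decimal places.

Γ_L=-0.818182, Γ_S=0.666667; launch V₁=10·100/600=1.666667
k=0 src: V=1.6667
k=1 load: inc=1.666667, refl=1.666667·-0.818182=-1.3636; V=0.000000+1.666667+-1.363636=0.3030
k=2 src: inc=-1.363636, refl=-1.363636·0.666667=-0.9091; V=1.666667+-1.363636+-0.909091=-0.6061

0 0 source 1.6667
1 3 load 0.3030
2 6 source -0.6061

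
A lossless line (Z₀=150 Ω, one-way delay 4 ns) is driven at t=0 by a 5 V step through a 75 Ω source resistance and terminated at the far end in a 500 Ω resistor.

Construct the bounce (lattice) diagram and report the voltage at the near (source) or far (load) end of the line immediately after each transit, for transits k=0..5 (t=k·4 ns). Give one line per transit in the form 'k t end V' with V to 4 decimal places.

0 0 source 3.3333
1 4 load 5.1282
2 8 source 4.5299
3 12 load 4.2078
4 16 source 4.3151
5 20 load 4.3730

Γ_L=0.538462, Γ_S=-0.333333; launch V₁=5·150/225=3.333333
k=0 src: V=3.3333
k=1 load: inc=3.333333, refl=3.333333·0.538462=1.7949; V=0.000000+3.333333+1.794872=5.1282
k=2 src: inc=1.794872, refl=1.794872·-0.333333=-0.5983; V=3.333333+1.794872+-0.598291=4.5299
k=3 load: inc=-0.598291, refl=-0.598291·0.538462=-0.3222; V=5.128205+-0.598291+-0.322156=4.2078
k=4 src: inc=-0.322156, refl=-0.322156·-0.333333=0.1074; V=4.529915+-0.322156+0.107385=4.3151
k=5 load: inc=0.107385, refl=0.107385·0.538462=0.0578; V=4.207758+0.107385+0.057823=4.3730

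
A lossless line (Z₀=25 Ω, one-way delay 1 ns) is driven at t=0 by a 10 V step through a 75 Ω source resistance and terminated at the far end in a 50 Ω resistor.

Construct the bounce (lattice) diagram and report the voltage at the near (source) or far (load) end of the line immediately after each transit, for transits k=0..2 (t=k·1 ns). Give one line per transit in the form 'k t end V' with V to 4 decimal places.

0 0 source 2.5000
1 1 load 3.3333
2 2 source 3.7500

Γ_L=0.333333, Γ_S=0.500000; launch V₁=10·25/100=2.500000
k=0 src: V=2.5000
k=1 load: inc=2.500000, refl=2.500000·0.333333=0.8333; V=0.000000+2.500000+0.833333=3.3333
k=2 src: inc=0.833333, refl=0.833333·0.500000=0.4167; V=2.500000+0.833333+0.416667=3.7500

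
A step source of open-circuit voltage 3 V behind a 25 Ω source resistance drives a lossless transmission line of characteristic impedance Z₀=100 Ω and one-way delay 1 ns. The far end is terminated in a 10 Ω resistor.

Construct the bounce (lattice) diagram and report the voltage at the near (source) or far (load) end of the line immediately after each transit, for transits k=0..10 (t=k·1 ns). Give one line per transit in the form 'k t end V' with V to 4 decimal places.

Γ_L=-0.818182, Γ_S=-0.600000; launch V₁=3·100/125=2.400000
k=0 src: V=2.4000
k=1 load: inc=2.400000, refl=2.400000·-0.818182=-1.9636; V=0.000000+2.400000+-1.963636=0.4364
k=2 src: inc=-1.963636, refl=-1.963636·-0.600000=1.1782; V=2.400000+-1.963636+1.178182=1.6145
k=3 load: inc=1.178182, refl=1.178182·-0.818182=-0.9640; V=0.436364+1.178182+-0.963967=0.6506
k=4 src: inc=-0.963967, refl=-0.963967·-0.600000=0.5784; V=1.614545+-0.963967+0.578380=1.2290
k=5 load: inc=0.578380, refl=0.578380·-0.818182=-0.4732; V=0.650579+0.578380+-0.473220=0.7557
k=6 src: inc=-0.473220, refl=-0.473220·-0.600000=0.2839; V=1.228959+-0.473220+0.283932=1.0397
k=7 load: inc=0.283932, refl=0.283932·-0.818182=-0.2323; V=0.755739+0.283932+-0.232308=0.8074
k=8 src: inc=-0.232308, refl=-0.232308·-0.600000=0.1394; V=1.039671+-0.232308+0.139385=0.9467
k=9 load: inc=0.139385, refl=0.139385·-0.818182=-0.1140; V=0.807363+0.139385+-0.114042=0.8327
k=10 src: inc=-0.114042, refl=-0.114042·-0.600000=0.0684; V=0.946747+-0.114042+0.068425=0.9011

0 0 source 2.4000
1 1 load 0.4364
2 2 source 1.6145
3 3 load 0.6506
4 4 source 1.2290
5 5 load 0.7557
6 6 source 1.0397
7 7 load 0.8074
8 8 source 0.9467
9 9 load 0.8327
10 10 source 0.9011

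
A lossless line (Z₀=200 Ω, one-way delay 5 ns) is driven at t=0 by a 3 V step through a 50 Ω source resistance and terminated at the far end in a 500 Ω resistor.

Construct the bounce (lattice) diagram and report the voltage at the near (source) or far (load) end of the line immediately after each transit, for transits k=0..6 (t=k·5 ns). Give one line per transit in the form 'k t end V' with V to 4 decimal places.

0 0 source 2.4000
1 5 load 3.4286
2 10 source 2.8114
3 15 load 2.5469
4 20 source 2.7056
5 25 load 2.7736
6 30 source 2.7328

Γ_L=0.428571, Γ_S=-0.600000; launch V₁=3·200/250=2.400000
k=0 src: V=2.4000
k=1 load: inc=2.400000, refl=2.400000·0.428571=1.0286; V=0.000000+2.400000+1.028571=3.4286
k=2 src: inc=1.028571, refl=1.028571·-0.600000=-0.6171; V=2.400000+1.028571+-0.617143=2.8114
k=3 load: inc=-0.617143, refl=-0.617143·0.428571=-0.2645; V=3.428571+-0.617143+-0.264490=2.5469
k=4 src: inc=-0.264490, refl=-0.264490·-0.600000=0.1587; V=2.811429+-0.264490+0.158694=2.7056
k=5 load: inc=0.158694, refl=0.158694·0.428571=0.0680; V=2.546939+0.158694+0.068012=2.7736
k=6 src: inc=0.068012, refl=0.068012·-0.600000=-0.0408; V=2.705633+0.068012+-0.040807=2.7328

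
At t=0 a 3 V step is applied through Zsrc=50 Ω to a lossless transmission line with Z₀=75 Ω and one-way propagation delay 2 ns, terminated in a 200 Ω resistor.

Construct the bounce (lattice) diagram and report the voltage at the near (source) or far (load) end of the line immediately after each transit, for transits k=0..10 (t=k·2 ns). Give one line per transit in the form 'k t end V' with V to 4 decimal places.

0 0 source 1.8000
1 2 load 2.6182
2 4 source 2.4545
3 6 load 2.3802
4 8 source 2.3950
5 10 load 2.4018
6 12 source 2.4005
7 14 load 2.3998
8 16 source 2.4000
9 18 load 2.4000
10 20 source 2.4000

Γ_L=0.454545, Γ_S=-0.200000; launch V₁=3·75/125=1.800000
k=0 src: V=1.8000
k=1 load: inc=1.800000, refl=1.800000·0.454545=0.8182; V=0.000000+1.800000+0.818182=2.6182
k=2 src: inc=0.818182, refl=0.818182·-0.200000=-0.1636; V=1.800000+0.818182+-0.163636=2.4545
k=3 load: inc=-0.163636, refl=-0.163636·0.454545=-0.0744; V=2.618182+-0.163636+-0.074380=2.3802
k=4 src: inc=-0.074380, refl=-0.074380·-0.200000=0.0149; V=2.454545+-0.074380+0.014876=2.3950
k=5 load: inc=0.014876, refl=0.014876·0.454545=0.0068; V=2.380165+0.014876+0.006762=2.4018
k=6 src: inc=0.006762, refl=0.006762·-0.200000=-0.0014; V=2.395041+0.006762+-0.001352=2.4005
k=7 load: inc=-0.001352, refl=-0.001352·0.454545=-0.0006; V=2.401803+-0.001352+-0.000615=2.3998
k=8 src: inc=-0.000615, refl=-0.000615·-0.200000=0.0001; V=2.400451+-0.000615+0.000123=2.4000
k=9 load: inc=0.000123, refl=0.000123·0.454545=0.0001; V=2.399836+0.000123+0.000056=2.4000
k=10 src: inc=0.000056, refl=0.000056·-0.200000=-0.0000; V=2.399959+0.000056+-0.000011=2.4000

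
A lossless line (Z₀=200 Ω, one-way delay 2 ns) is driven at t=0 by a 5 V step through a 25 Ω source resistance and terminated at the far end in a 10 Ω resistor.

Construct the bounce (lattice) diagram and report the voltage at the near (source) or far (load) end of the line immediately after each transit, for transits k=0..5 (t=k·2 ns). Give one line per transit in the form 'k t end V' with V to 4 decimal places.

0 0 source 4.4444
1 2 load 0.4233
2 4 source 3.5509
3 6 load 0.7211
4 8 source 2.9220
5 10 load 0.9308

Γ_L=-0.904762, Γ_S=-0.777778; launch V₁=5·200/225=4.444444
k=0 src: V=4.4444
k=1 load: inc=4.444444, refl=4.444444·-0.904762=-4.0212; V=0.000000+4.444444+-4.021164=0.4233
k=2 src: inc=-4.021164, refl=-4.021164·-0.777778=3.1276; V=4.444444+-4.021164+3.127572=3.5509
k=3 load: inc=3.127572, refl=3.127572·-0.904762=-2.8297; V=0.423280+3.127572+-2.829708=0.7211
k=4 src: inc=-2.829708, refl=-2.829708·-0.777778=2.2009; V=3.550852+-2.829708+2.200884=2.9220
k=5 load: inc=2.200884, refl=2.200884·-0.904762=-1.9913; V=0.721144+2.200884+-1.991276=0.9308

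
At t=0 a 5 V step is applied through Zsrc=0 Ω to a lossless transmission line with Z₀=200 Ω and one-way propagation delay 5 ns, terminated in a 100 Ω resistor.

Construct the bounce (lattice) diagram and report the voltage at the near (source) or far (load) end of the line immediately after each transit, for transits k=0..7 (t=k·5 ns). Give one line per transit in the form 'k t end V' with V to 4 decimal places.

0 0 source 5.0000
1 5 load 3.3333
2 10 source 5.0000
3 15 load 4.4444
4 20 source 5.0000
5 25 load 4.8148
6 30 source 5.0000
7 35 load 4.9383

Γ_L=-0.333333, Γ_S=-1.000000; launch V₁=5·200/200=5.000000
k=0 src: V=5.0000
k=1 load: inc=5.000000, refl=5.000000·-0.333333=-1.6667; V=0.000000+5.000000+-1.666667=3.3333
k=2 src: inc=-1.666667, refl=-1.666667·-1.000000=1.6667; V=5.000000+-1.666667+1.666667=5.0000
k=3 load: inc=1.666667, refl=1.666667·-0.333333=-0.5556; V=3.333333+1.666667+-0.555556=4.4444
k=4 src: inc=-0.555556, refl=-0.555556·-1.000000=0.5556; V=5.000000+-0.555556+0.555556=5.0000
k=5 load: inc=0.555556, refl=0.555556·-0.333333=-0.1852; V=4.444444+0.555556+-0.185185=4.8148
k=6 src: inc=-0.185185, refl=-0.185185·-1.000000=0.1852; V=5.000000+-0.185185+0.185185=5.0000
k=7 load: inc=0.185185, refl=0.185185·-0.333333=-0.0617; V=4.814815+0.185185+-0.061728=4.9383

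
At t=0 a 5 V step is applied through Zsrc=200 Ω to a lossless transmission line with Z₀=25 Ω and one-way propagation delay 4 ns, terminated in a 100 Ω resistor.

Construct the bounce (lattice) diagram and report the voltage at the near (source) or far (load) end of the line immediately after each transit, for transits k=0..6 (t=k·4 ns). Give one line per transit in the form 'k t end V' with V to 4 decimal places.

Γ_L=0.600000, Γ_S=0.777778; launch V₁=5·25/225=0.555556
k=0 src: V=0.5556
k=1 load: inc=0.555556, refl=0.555556·0.600000=0.3333; V=0.000000+0.555556+0.333333=0.8889
k=2 src: inc=0.333333, refl=0.333333·0.777778=0.2593; V=0.555556+0.333333+0.259259=1.1481
k=3 load: inc=0.259259, refl=0.259259·0.600000=0.1556; V=0.888889+0.259259+0.155556=1.3037
k=4 src: inc=0.155556, refl=0.155556·0.777778=0.1210; V=1.148148+0.155556+0.120988=1.4247
k=5 load: inc=0.120988, refl=0.120988·0.600000=0.0726; V=1.303704+0.120988+0.072593=1.4973
k=6 src: inc=0.072593, refl=0.072593·0.777778=0.0565; V=1.424691+0.072593+0.056461=1.5537

0 0 source 0.5556
1 4 load 0.8889
2 8 source 1.1481
3 12 load 1.3037
4 16 source 1.4247
5 20 load 1.4973
6 24 source 1.5537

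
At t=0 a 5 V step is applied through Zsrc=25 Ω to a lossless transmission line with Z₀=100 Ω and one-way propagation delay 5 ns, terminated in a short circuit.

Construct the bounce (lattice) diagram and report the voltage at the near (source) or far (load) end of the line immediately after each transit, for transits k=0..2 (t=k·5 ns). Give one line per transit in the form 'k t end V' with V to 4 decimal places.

0 0 source 4.0000
1 5 load 0.0000
2 10 source 2.4000

Γ_L=-1.000000, Γ_S=-0.600000; launch V₁=5·100/125=4.000000
k=0 src: V=4.0000
k=1 load: inc=4.000000, refl=4.000000·-1.000000=-4.0000; V=0.000000+4.000000+-4.000000=0.0000
k=2 src: inc=-4.000000, refl=-4.000000·-0.600000=2.4000; V=4.000000+-4.000000+2.400000=2.4000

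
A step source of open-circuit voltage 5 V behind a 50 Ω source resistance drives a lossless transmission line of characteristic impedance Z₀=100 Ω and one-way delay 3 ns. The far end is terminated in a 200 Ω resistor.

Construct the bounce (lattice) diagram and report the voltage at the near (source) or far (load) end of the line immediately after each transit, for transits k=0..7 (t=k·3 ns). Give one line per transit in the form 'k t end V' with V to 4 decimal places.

0 0 source 3.3333
1 3 load 4.4444
2 6 source 4.0741
3 9 load 3.9506
4 12 source 3.9918
5 15 load 4.0055
6 18 source 4.0009
7 21 load 3.9994

Γ_L=0.333333, Γ_S=-0.333333; launch V₁=5·100/150=3.333333
k=0 src: V=3.3333
k=1 load: inc=3.333333, refl=3.333333·0.333333=1.1111; V=0.000000+3.333333+1.111111=4.4444
k=2 src: inc=1.111111, refl=1.111111·-0.333333=-0.3704; V=3.333333+1.111111+-0.370370=4.0741
k=3 load: inc=-0.370370, refl=-0.370370·0.333333=-0.1235; V=4.444444+-0.370370+-0.123457=3.9506
k=4 src: inc=-0.123457, refl=-0.123457·-0.333333=0.0412; V=4.074074+-0.123457+0.041152=3.9918
k=5 load: inc=0.041152, refl=0.041152·0.333333=0.0137; V=3.950617+0.041152+0.013717=4.0055
k=6 src: inc=0.013717, refl=0.013717·-0.333333=-0.0046; V=3.991770+0.013717+-0.004572=4.0009
k=7 load: inc=-0.004572, refl=-0.004572·0.333333=-0.0015; V=4.005487+-0.004572+-0.001524=3.9994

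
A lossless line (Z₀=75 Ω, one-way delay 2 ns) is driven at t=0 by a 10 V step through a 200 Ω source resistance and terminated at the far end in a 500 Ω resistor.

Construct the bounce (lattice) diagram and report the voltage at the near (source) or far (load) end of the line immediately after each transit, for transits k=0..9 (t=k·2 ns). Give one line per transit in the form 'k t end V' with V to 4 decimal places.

Γ_L=0.739130, Γ_S=0.454545; launch V₁=10·75/275=2.727273
k=0 src: V=2.7273
k=1 load: inc=2.727273, refl=2.727273·0.739130=2.0158; V=0.000000+2.727273+2.015810=4.7431
k=2 src: inc=2.015810, refl=2.015810·0.454545=0.9163; V=2.727273+2.015810+0.916277=5.6594
k=3 load: inc=0.916277, refl=0.916277·0.739130=0.6772; V=4.743083+0.916277+0.677249=6.3366
k=4 src: inc=0.677249, refl=0.677249·0.454545=0.3078; V=5.659360+0.677249+0.307840=6.6444
k=5 load: inc=0.307840, refl=0.307840·0.739130=0.2275; V=6.336609+0.307840+0.227534=6.8720
k=6 src: inc=0.227534, refl=0.227534·0.454545=0.1034; V=6.644449+0.227534+0.103425=6.9754
k=7 load: inc=0.103425, refl=0.103425·0.739130=0.0764; V=6.871983+0.103425+0.076444=7.0519
k=8 src: inc=0.076444, refl=0.076444·0.454545=0.0347; V=6.975408+0.076444+0.034747=7.0866
k=9 load: inc=0.034747, refl=0.034747·0.739130=0.0257; V=7.051852+0.034747+0.025683=7.1123

0 0 source 2.7273
1 2 load 4.7431
2 4 source 5.6594
3 6 load 6.3366
4 8 source 6.6444
5 10 load 6.8720
6 12 source 6.9754
7 14 load 7.0519
8 16 source 7.0866
9 18 load 7.1123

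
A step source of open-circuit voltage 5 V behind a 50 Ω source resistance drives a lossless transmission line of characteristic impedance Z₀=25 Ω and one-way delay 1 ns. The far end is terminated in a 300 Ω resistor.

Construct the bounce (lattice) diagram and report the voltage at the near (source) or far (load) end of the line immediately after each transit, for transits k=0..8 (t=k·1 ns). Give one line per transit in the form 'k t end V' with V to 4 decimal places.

Γ_L=0.846154, Γ_S=0.333333; launch V₁=5·25/75=1.666667
k=0 src: V=1.6667
k=1 load: inc=1.666667, refl=1.666667·0.846154=1.4103; V=0.000000+1.666667+1.410256=3.0769
k=2 src: inc=1.410256, refl=1.410256·0.333333=0.4701; V=1.666667+1.410256+0.470085=3.5470
k=3 load: inc=0.470085, refl=0.470085·0.846154=0.3978; V=3.076923+0.470085+0.397765=3.9448
k=4 src: inc=0.397765, refl=0.397765·0.333333=0.1326; V=3.547009+0.397765+0.132588=4.0774
k=5 load: inc=0.132588, refl=0.132588·0.846154=0.1122; V=3.944773+0.132588+0.112190=4.1896
k=6 src: inc=0.112190, refl=0.112190·0.333333=0.0374; V=4.077361+0.112190+0.037397=4.2269
k=7 load: inc=0.037397, refl=0.037397·0.846154=0.0316; V=4.189551+0.037397+0.031643=4.2586
k=8 src: inc=0.031643, refl=0.031643·0.333333=0.0105; V=4.226948+0.031643+0.010548=4.2691

0 0 source 1.6667
1 1 load 3.0769
2 2 source 3.5470
3 3 load 3.9448
4 4 source 4.0774
5 5 load 4.1896
6 6 source 4.2269
7 7 load 4.2586
8 8 source 4.2691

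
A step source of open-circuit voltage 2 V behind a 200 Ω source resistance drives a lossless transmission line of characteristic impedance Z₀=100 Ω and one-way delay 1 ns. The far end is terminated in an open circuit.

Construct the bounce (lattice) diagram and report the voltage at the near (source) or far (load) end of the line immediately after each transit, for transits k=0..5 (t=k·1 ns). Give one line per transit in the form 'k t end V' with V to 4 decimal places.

Γ_L=1.000000, Γ_S=0.333333; launch V₁=2·100/300=0.666667
k=0 src: V=0.6667
k=1 load: inc=0.666667, refl=0.666667·1.000000=0.6667; V=0.000000+0.666667+0.666667=1.3333
k=2 src: inc=0.666667, refl=0.666667·0.333333=0.2222; V=0.666667+0.666667+0.222222=1.5556
k=3 load: inc=0.222222, refl=0.222222·1.000000=0.2222; V=1.333333+0.222222+0.222222=1.7778
k=4 src: inc=0.222222, refl=0.222222·0.333333=0.0741; V=1.555556+0.222222+0.074074=1.8519
k=5 load: inc=0.074074, refl=0.074074·1.000000=0.0741; V=1.777778+0.074074+0.074074=1.9259

0 0 source 0.6667
1 1 load 1.3333
2 2 source 1.5556
3 3 load 1.7778
4 4 source 1.8519
5 5 load 1.9259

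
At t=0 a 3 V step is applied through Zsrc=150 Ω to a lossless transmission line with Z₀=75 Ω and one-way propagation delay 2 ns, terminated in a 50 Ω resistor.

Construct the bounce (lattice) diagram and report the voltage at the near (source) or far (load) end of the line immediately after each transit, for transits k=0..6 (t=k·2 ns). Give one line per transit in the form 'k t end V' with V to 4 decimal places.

0 0 source 1.0000
1 2 load 0.8000
2 4 source 0.7333
3 6 load 0.7467
4 8 source 0.7511
5 10 load 0.7502
6 12 source 0.7499

Γ_L=-0.200000, Γ_S=0.333333; launch V₁=3·75/225=1.000000
k=0 src: V=1.0000
k=1 load: inc=1.000000, refl=1.000000·-0.200000=-0.2000; V=0.000000+1.000000+-0.200000=0.8000
k=2 src: inc=-0.200000, refl=-0.200000·0.333333=-0.0667; V=1.000000+-0.200000+-0.066667=0.7333
k=3 load: inc=-0.066667, refl=-0.066667·-0.200000=0.0133; V=0.800000+-0.066667+0.013333=0.7467
k=4 src: inc=0.013333, refl=0.013333·0.333333=0.0044; V=0.733333+0.013333+0.004444=0.7511
k=5 load: inc=0.004444, refl=0.004444·-0.200000=-0.0009; V=0.746667+0.004444+-0.000889=0.7502
k=6 src: inc=-0.000889, refl=-0.000889·0.333333=-0.0003; V=0.751111+-0.000889+-0.000296=0.7499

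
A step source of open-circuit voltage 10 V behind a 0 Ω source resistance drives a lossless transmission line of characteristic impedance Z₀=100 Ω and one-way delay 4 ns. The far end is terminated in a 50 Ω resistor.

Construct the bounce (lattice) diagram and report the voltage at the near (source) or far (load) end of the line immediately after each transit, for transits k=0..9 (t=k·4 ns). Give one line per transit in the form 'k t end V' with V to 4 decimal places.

Γ_L=-0.333333, Γ_S=-1.000000; launch V₁=10·100/100=10.000000
k=0 src: V=10.0000
k=1 load: inc=10.000000, refl=10.000000·-0.333333=-3.3333; V=0.000000+10.000000+-3.333333=6.6667
k=2 src: inc=-3.333333, refl=-3.333333·-1.000000=3.3333; V=10.000000+-3.333333+3.333333=10.0000
k=3 load: inc=3.333333, refl=3.333333·-0.333333=-1.1111; V=6.666667+3.333333+-1.111111=8.8889
k=4 src: inc=-1.111111, refl=-1.111111·-1.000000=1.1111; V=10.000000+-1.111111+1.111111=10.0000
k=5 load: inc=1.111111, refl=1.111111·-0.333333=-0.3704; V=8.888889+1.111111+-0.370370=9.6296
k=6 src: inc=-0.370370, refl=-0.370370·-1.000000=0.3704; V=10.000000+-0.370370+0.370370=10.0000
k=7 load: inc=0.370370, refl=0.370370·-0.333333=-0.1235; V=9.629630+0.370370+-0.123457=9.8765
k=8 src: inc=-0.123457, refl=-0.123457·-1.000000=0.1235; V=10.000000+-0.123457+0.123457=10.0000
k=9 load: inc=0.123457, refl=0.123457·-0.333333=-0.0412; V=9.876543+0.123457+-0.041152=9.9588

0 0 source 10.0000
1 4 load 6.6667
2 8 source 10.0000
3 12 load 8.8889
4 16 source 10.0000
5 20 load 9.6296
6 24 source 10.0000
7 28 load 9.8765
8 32 source 10.0000
9 36 load 9.9588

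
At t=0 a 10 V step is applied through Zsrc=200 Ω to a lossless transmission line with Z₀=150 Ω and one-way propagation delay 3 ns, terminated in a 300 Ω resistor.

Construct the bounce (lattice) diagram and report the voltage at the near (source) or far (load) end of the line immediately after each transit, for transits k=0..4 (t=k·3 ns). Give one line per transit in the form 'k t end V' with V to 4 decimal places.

0 0 source 4.2857
1 3 load 5.7143
2 6 source 5.9184
3 9 load 5.9864
4 12 source 5.9961

Γ_L=0.333333, Γ_S=0.142857; launch V₁=10·150/350=4.285714
k=0 src: V=4.2857
k=1 load: inc=4.285714, refl=4.285714·0.333333=1.4286; V=0.000000+4.285714+1.428571=5.7143
k=2 src: inc=1.428571, refl=1.428571·0.142857=0.2041; V=4.285714+1.428571+0.204082=5.9184
k=3 load: inc=0.204082, refl=0.204082·0.333333=0.0680; V=5.714286+0.204082+0.068027=5.9864
k=4 src: inc=0.068027, refl=0.068027·0.142857=0.0097; V=5.918367+0.068027+0.009718=5.9961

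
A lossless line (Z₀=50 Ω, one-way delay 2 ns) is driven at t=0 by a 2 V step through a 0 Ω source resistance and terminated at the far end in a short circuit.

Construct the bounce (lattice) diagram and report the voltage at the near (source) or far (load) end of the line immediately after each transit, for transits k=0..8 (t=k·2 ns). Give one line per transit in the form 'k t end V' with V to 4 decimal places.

Γ_L=-1.000000, Γ_S=-1.000000; launch V₁=2·50/50=2.000000
k=0 src: V=2.0000
k=1 load: inc=2.000000, refl=2.000000·-1.000000=-2.0000; V=0.000000+2.000000+-2.000000=0.0000
k=2 src: inc=-2.000000, refl=-2.000000·-1.000000=2.0000; V=2.000000+-2.000000+2.000000=2.0000
k=3 load: inc=2.000000, refl=2.000000·-1.000000=-2.0000; V=0.000000+2.000000+-2.000000=0.0000
k=4 src: inc=-2.000000, refl=-2.000000·-1.000000=2.0000; V=2.000000+-2.000000+2.000000=2.0000
k=5 load: inc=2.000000, refl=2.000000·-1.000000=-2.0000; V=0.000000+2.000000+-2.000000=0.0000
k=6 src: inc=-2.000000, refl=-2.000000·-1.000000=2.0000; V=2.000000+-2.000000+2.000000=2.0000
k=7 load: inc=2.000000, refl=2.000000·-1.000000=-2.0000; V=0.000000+2.000000+-2.000000=0.0000
k=8 src: inc=-2.000000, refl=-2.000000·-1.000000=2.0000; V=2.000000+-2.000000+2.000000=2.0000

0 0 source 2.0000
1 2 load 0.0000
2 4 source 2.0000
3 6 load 0.0000
4 8 source 2.0000
5 10 load 0.0000
6 12 source 2.0000
7 14 load 0.0000
8 16 source 2.0000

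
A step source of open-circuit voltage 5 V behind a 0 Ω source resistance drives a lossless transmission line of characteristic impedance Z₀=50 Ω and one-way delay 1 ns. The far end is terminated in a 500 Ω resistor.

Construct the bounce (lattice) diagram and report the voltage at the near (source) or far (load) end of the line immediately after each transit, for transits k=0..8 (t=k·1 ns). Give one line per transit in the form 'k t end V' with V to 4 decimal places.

Γ_L=0.818182, Γ_S=-1.000000; launch V₁=5·50/50=5.000000
k=0 src: V=5.0000
k=1 load: inc=5.000000, refl=5.000000·0.818182=4.0909; V=0.000000+5.000000+4.090909=9.0909
k=2 src: inc=4.090909, refl=4.090909·-1.000000=-4.0909; V=5.000000+4.090909+-4.090909=5.0000
k=3 load: inc=-4.090909, refl=-4.090909·0.818182=-3.3471; V=9.090909+-4.090909+-3.347107=1.6529
k=4 src: inc=-3.347107, refl=-3.347107·-1.000000=3.3471; V=5.000000+-3.347107+3.347107=5.0000
k=5 load: inc=3.347107, refl=3.347107·0.818182=2.7385; V=1.652893+3.347107+2.738542=7.7385
k=6 src: inc=2.738542, refl=2.738542·-1.000000=-2.7385; V=5.000000+2.738542+-2.738542=5.0000
k=7 load: inc=-2.738542, refl=-2.738542·0.818182=-2.2406; V=7.738542+-2.738542+-2.240626=2.7594
k=8 src: inc=-2.240626, refl=-2.240626·-1.000000=2.2406; V=5.000000+-2.240626+2.240626=5.0000

0 0 source 5.0000
1 1 load 9.0909
2 2 source 5.0000
3 3 load 1.6529
4 4 source 5.0000
5 5 load 7.7385
6 6 source 5.0000
7 7 load 2.7594
8 8 source 5.0000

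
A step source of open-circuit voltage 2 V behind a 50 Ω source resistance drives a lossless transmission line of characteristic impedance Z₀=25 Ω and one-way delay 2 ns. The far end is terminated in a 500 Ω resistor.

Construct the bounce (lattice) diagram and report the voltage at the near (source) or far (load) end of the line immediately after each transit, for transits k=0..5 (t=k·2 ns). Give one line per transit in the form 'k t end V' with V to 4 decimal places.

0 0 source 0.6667
1 2 load 1.2698
2 4 source 1.4709
3 6 load 1.6528
4 8 source 1.7134
5 10 load 1.7683

Γ_L=0.904762, Γ_S=0.333333; launch V₁=2·25/75=0.666667
k=0 src: V=0.6667
k=1 load: inc=0.666667, refl=0.666667·0.904762=0.6032; V=0.000000+0.666667+0.603175=1.2698
k=2 src: inc=0.603175, refl=0.603175·0.333333=0.2011; V=0.666667+0.603175+0.201058=1.4709
k=3 load: inc=0.201058, refl=0.201058·0.904762=0.1819; V=1.269841+0.201058+0.181910=1.6528
k=4 src: inc=0.181910, refl=0.181910·0.333333=0.0606; V=1.470899+0.181910+0.060637=1.7134
k=5 load: inc=0.060637, refl=0.060637·0.904762=0.0549; V=1.652809+0.060637+0.054862=1.7683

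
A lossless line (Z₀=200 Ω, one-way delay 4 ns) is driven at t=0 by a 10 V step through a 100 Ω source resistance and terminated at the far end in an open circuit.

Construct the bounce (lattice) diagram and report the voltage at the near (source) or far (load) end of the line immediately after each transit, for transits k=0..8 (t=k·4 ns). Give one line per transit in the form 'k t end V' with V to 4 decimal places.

Γ_L=1.000000, Γ_S=-0.333333; launch V₁=10·200/300=6.666667
k=0 src: V=6.6667
k=1 load: inc=6.666667, refl=6.666667·1.000000=6.6667; V=0.000000+6.666667+6.666667=13.3333
k=2 src: inc=6.666667, refl=6.666667·-0.333333=-2.2222; V=6.666667+6.666667+-2.222222=11.1111
k=3 load: inc=-2.222222, refl=-2.222222·1.000000=-2.2222; V=13.333333+-2.222222+-2.222222=8.8889
k=4 src: inc=-2.222222, refl=-2.222222·-0.333333=0.7407; V=11.111111+-2.222222+0.740741=9.6296
k=5 load: inc=0.740741, refl=0.740741·1.000000=0.7407; V=8.888889+0.740741+0.740741=10.3704
k=6 src: inc=0.740741, refl=0.740741·-0.333333=-0.2469; V=9.629630+0.740741+-0.246914=10.1235
k=7 load: inc=-0.246914, refl=-0.246914·1.000000=-0.2469; V=10.370370+-0.246914+-0.246914=9.8765
k=8 src: inc=-0.246914, refl=-0.246914·-0.333333=0.0823; V=10.123457+-0.246914+0.082305=9.9588

0 0 source 6.6667
1 4 load 13.3333
2 8 source 11.1111
3 12 load 8.8889
4 16 source 9.6296
5 20 load 10.3704
6 24 source 10.1235
7 28 load 9.8765
8 32 source 9.9588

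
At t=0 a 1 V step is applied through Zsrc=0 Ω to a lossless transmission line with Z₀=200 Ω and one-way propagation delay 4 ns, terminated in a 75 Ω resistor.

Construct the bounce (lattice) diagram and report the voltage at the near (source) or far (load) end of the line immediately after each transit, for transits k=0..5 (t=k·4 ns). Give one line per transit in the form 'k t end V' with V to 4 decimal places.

0 0 source 1.0000
1 4 load 0.5455
2 8 source 1.0000
3 12 load 0.7934
4 16 source 1.0000
5 20 load 0.9061

Γ_L=-0.454545, Γ_S=-1.000000; launch V₁=1·200/200=1.000000
k=0 src: V=1.0000
k=1 load: inc=1.000000, refl=1.000000·-0.454545=-0.4545; V=0.000000+1.000000+-0.454545=0.5455
k=2 src: inc=-0.454545, refl=-0.454545·-1.000000=0.4545; V=1.000000+-0.454545+0.454545=1.0000
k=3 load: inc=0.454545, refl=0.454545·-0.454545=-0.2066; V=0.545455+0.454545+-0.206612=0.7934
k=4 src: inc=-0.206612, refl=-0.206612·-1.000000=0.2066; V=1.000000+-0.206612+0.206612=1.0000
k=5 load: inc=0.206612, refl=0.206612·-0.454545=-0.0939; V=0.793388+0.206612+-0.093914=0.9061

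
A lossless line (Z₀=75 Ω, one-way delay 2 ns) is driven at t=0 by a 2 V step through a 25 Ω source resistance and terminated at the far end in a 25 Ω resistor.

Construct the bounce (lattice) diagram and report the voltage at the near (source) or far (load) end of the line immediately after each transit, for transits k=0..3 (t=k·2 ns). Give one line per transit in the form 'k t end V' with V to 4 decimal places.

0 0 source 1.5000
1 2 load 0.7500
2 4 source 1.1250
3 6 load 0.9375

Γ_L=-0.500000, Γ_S=-0.500000; launch V₁=2·75/100=1.500000
k=0 src: V=1.5000
k=1 load: inc=1.500000, refl=1.500000·-0.500000=-0.7500; V=0.000000+1.500000+-0.750000=0.7500
k=2 src: inc=-0.750000, refl=-0.750000·-0.500000=0.3750; V=1.500000+-0.750000+0.375000=1.1250
k=3 load: inc=0.375000, refl=0.375000·-0.500000=-0.1875; V=0.750000+0.375000+-0.187500=0.9375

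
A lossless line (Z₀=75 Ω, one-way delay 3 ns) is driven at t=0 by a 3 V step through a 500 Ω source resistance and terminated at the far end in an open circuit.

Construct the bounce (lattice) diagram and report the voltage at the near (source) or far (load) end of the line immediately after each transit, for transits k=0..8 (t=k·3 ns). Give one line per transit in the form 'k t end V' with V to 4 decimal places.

0 0 source 0.3913
1 3 load 0.7826
2 6 source 1.0718
3 9 load 1.3611
4 12 source 1.5748
5 15 load 1.7886
6 18 source 1.9466
7 21 load 2.1046
8 24 source 2.2214

Γ_L=1.000000, Γ_S=0.739130; launch V₁=3·75/575=0.391304
k=0 src: V=0.3913
k=1 load: inc=0.391304, refl=0.391304·1.000000=0.3913; V=0.000000+0.391304+0.391304=0.7826
k=2 src: inc=0.391304, refl=0.391304·0.739130=0.2892; V=0.391304+0.391304+0.289225=1.0718
k=3 load: inc=0.289225, refl=0.289225·1.000000=0.2892; V=0.782609+0.289225+0.289225=1.3611
k=4 src: inc=0.289225, refl=0.289225·0.739130=0.2138; V=1.071834+0.289225+0.213775=1.5748
k=5 load: inc=0.213775, refl=0.213775·1.000000=0.2138; V=1.361059+0.213775+0.213775=1.7886
k=6 src: inc=0.213775, refl=0.213775·0.739130=0.1580; V=1.574834+0.213775+0.158008=1.9466
k=7 load: inc=0.158008, refl=0.158008·1.000000=0.1580; V=1.788609+0.158008+0.158008=2.1046
k=8 src: inc=0.158008, refl=0.158008·0.739130=0.1168; V=1.946616+0.158008+0.116788=2.2214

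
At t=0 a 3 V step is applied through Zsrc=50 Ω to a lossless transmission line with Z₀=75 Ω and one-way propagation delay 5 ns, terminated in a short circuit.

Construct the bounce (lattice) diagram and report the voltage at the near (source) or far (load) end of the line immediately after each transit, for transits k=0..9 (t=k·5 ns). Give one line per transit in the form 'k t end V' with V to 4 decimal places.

0 0 source 1.8000
1 5 load 0.0000
2 10 source 0.3600
3 15 load 0.0000
4 20 source 0.0720
5 25 load 0.0000
6 30 source 0.0144
7 35 load 0.0000
8 40 source 0.0029
9 45 load 0.0000

Γ_L=-1.000000, Γ_S=-0.200000; launch V₁=3·75/125=1.800000
k=0 src: V=1.8000
k=1 load: inc=1.800000, refl=1.800000·-1.000000=-1.8000; V=0.000000+1.800000+-1.800000=0.0000
k=2 src: inc=-1.800000, refl=-1.800000·-0.200000=0.3600; V=1.800000+-1.800000+0.360000=0.3600
k=3 load: inc=0.360000, refl=0.360000·-1.000000=-0.3600; V=0.000000+0.360000+-0.360000=0.0000
k=4 src: inc=-0.360000, refl=-0.360000·-0.200000=0.0720; V=0.360000+-0.360000+0.072000=0.0720
k=5 load: inc=0.072000, refl=0.072000·-1.000000=-0.0720; V=0.000000+0.072000+-0.072000=0.0000
k=6 src: inc=-0.072000, refl=-0.072000·-0.200000=0.0144; V=0.072000+-0.072000+0.014400=0.0144
k=7 load: inc=0.014400, refl=0.014400·-1.000000=-0.0144; V=0.000000+0.014400+-0.014400=0.0000
k=8 src: inc=-0.014400, refl=-0.014400·-0.200000=0.0029; V=0.014400+-0.014400+0.002880=0.0029
k=9 load: inc=0.002880, refl=0.002880·-1.000000=-0.0029; V=0.000000+0.002880+-0.002880=0.0000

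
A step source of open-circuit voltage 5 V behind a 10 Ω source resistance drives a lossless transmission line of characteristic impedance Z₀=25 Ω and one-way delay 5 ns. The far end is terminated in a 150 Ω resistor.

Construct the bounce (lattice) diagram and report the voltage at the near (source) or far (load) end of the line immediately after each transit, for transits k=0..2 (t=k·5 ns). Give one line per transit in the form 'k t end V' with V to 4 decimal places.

Γ_L=0.714286, Γ_S=-0.428571; launch V₁=5·25/35=3.571429
k=0 src: V=3.5714
k=1 load: inc=3.571429, refl=3.571429·0.714286=2.5510; V=0.000000+3.571429+2.551020=6.1224
k=2 src: inc=2.551020, refl=2.551020·-0.428571=-1.0933; V=3.571429+2.551020+-1.093294=5.0292

0 0 source 3.5714
1 5 load 6.1224
2 10 source 5.0292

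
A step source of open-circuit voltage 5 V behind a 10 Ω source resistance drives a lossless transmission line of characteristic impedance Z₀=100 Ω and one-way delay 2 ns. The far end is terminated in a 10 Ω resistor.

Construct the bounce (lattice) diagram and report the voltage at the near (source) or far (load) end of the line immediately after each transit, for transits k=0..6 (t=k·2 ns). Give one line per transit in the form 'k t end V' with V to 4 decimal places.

0 0 source 4.5455
1 2 load 0.8264
2 4 source 3.8693
3 6 load 1.3797
4 8 source 3.4166
5 10 load 1.7500
6 12 source 3.1136

Γ_L=-0.818182, Γ_S=-0.818182; launch V₁=5·100/110=4.545455
k=0 src: V=4.5455
k=1 load: inc=4.545455, refl=4.545455·-0.818182=-3.7190; V=0.000000+4.545455+-3.719008=0.8264
k=2 src: inc=-3.719008, refl=-3.719008·-0.818182=3.0428; V=4.545455+-3.719008+3.042825=3.8693
k=3 load: inc=3.042825, refl=3.042825·-0.818182=-2.4896; V=0.826446+3.042825+-2.489584=1.3797
k=4 src: inc=-2.489584, refl=-2.489584·-0.818182=2.0369; V=3.869271+-2.489584+2.036932=3.4166
k=5 load: inc=2.036932, refl=2.036932·-0.818182=-1.6666; V=1.379687+2.036932+-1.666581=1.7500
k=6 src: inc=-1.666581, refl=-1.666581·-0.818182=1.3636; V=3.416620+-1.666581+1.363566=3.1136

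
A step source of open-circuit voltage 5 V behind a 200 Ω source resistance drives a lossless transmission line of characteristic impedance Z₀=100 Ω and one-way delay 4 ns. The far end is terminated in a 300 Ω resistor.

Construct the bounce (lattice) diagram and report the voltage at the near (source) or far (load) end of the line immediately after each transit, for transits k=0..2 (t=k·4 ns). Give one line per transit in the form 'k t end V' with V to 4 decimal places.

0 0 source 1.6667
1 4 load 2.5000
2 8 source 2.7778

Γ_L=0.500000, Γ_S=0.333333; launch V₁=5·100/300=1.666667
k=0 src: V=1.6667
k=1 load: inc=1.666667, refl=1.666667·0.500000=0.8333; V=0.000000+1.666667+0.833333=2.5000
k=2 src: inc=0.833333, refl=0.833333·0.333333=0.2778; V=1.666667+0.833333+0.277778=2.7778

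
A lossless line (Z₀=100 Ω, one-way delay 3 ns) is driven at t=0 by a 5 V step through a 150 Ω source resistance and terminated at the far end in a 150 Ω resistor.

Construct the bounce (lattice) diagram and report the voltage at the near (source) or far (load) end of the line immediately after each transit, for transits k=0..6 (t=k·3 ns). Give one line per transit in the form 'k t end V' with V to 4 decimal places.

0 0 source 2.0000
1 3 load 2.4000
2 6 source 2.4800
3 9 load 2.4960
4 12 source 2.4992
5 15 load 2.4998
6 18 source 2.5000

Γ_L=0.200000, Γ_S=0.200000; launch V₁=5·100/250=2.000000
k=0 src: V=2.0000
k=1 load: inc=2.000000, refl=2.000000·0.200000=0.4000; V=0.000000+2.000000+0.400000=2.4000
k=2 src: inc=0.400000, refl=0.400000·0.200000=0.0800; V=2.000000+0.400000+0.080000=2.4800
k=3 load: inc=0.080000, refl=0.080000·0.200000=0.0160; V=2.400000+0.080000+0.016000=2.4960
k=4 src: inc=0.016000, refl=0.016000·0.200000=0.0032; V=2.480000+0.016000+0.003200=2.4992
k=5 load: inc=0.003200, refl=0.003200·0.200000=0.0006; V=2.496000+0.003200+0.000640=2.4998
k=6 src: inc=0.000640, refl=0.000640·0.200000=0.0001; V=2.499200+0.000640+0.000128=2.5000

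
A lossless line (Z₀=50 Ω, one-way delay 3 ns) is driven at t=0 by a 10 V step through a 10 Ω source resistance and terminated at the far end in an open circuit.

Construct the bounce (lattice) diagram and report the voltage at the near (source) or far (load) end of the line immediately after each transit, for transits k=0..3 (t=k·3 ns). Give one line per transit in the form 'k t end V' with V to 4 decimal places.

0 0 source 8.3333
1 3 load 16.6667
2 6 source 11.1111
3 9 load 5.5556

Γ_L=1.000000, Γ_S=-0.666667; launch V₁=10·50/60=8.333333
k=0 src: V=8.3333
k=1 load: inc=8.333333, refl=8.333333·1.000000=8.3333; V=0.000000+8.333333+8.333333=16.6667
k=2 src: inc=8.333333, refl=8.333333·-0.666667=-5.5556; V=8.333333+8.333333+-5.555556=11.1111
k=3 load: inc=-5.555556, refl=-5.555556·1.000000=-5.5556; V=16.666667+-5.555556+-5.555556=5.5556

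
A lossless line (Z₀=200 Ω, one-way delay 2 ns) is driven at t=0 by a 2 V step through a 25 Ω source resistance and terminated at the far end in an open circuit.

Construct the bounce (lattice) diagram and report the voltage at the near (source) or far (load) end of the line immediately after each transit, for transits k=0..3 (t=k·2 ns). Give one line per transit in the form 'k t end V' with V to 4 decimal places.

0 0 source 1.7778
1 2 load 3.5556
2 4 source 2.1728
3 6 load 0.7901

Γ_L=1.000000, Γ_S=-0.777778; launch V₁=2·200/225=1.777778
k=0 src: V=1.7778
k=1 load: inc=1.777778, refl=1.777778·1.000000=1.7778; V=0.000000+1.777778+1.777778=3.5556
k=2 src: inc=1.777778, refl=1.777778·-0.777778=-1.3827; V=1.777778+1.777778+-1.382716=2.1728
k=3 load: inc=-1.382716, refl=-1.382716·1.000000=-1.3827; V=3.555556+-1.382716+-1.382716=0.7901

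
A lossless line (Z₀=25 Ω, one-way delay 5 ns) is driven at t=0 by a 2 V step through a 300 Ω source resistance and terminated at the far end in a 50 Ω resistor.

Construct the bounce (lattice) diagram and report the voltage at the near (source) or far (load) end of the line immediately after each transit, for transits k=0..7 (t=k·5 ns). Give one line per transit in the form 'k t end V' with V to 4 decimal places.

0 0 source 0.1538
1 5 load 0.2051
2 10 source 0.2485
3 15 load 0.2630
4 20 source 0.2752
5 25 load 0.2793
6 30 source 0.2828
7 35 load 0.2839

Γ_L=0.333333, Γ_S=0.846154; launch V₁=2·25/325=0.153846
k=0 src: V=0.1538
k=1 load: inc=0.153846, refl=0.153846·0.333333=0.0513; V=0.000000+0.153846+0.051282=0.2051
k=2 src: inc=0.051282, refl=0.051282·0.846154=0.0434; V=0.153846+0.051282+0.043393=0.2485
k=3 load: inc=0.043393, refl=0.043393·0.333333=0.0145; V=0.205128+0.043393+0.014464=0.2630
k=4 src: inc=0.014464, refl=0.014464·0.846154=0.0122; V=0.248521+0.014464+0.012239=0.2752
k=5 load: inc=0.012239, refl=0.012239·0.333333=0.0041; V=0.262985+0.012239+0.004080=0.2793
k=6 src: inc=0.004080, refl=0.004080·0.846154=0.0035; V=0.275224+0.004080+0.003452=0.2828
k=7 load: inc=0.003452, refl=0.003452·0.333333=0.0012; V=0.279303+0.003452+0.001151=0.2839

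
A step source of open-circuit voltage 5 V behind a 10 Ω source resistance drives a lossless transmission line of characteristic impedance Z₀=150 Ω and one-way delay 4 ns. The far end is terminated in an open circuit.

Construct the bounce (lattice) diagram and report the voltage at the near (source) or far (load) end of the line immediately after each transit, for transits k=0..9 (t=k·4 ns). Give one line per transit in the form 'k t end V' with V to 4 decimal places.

0 0 source 4.6875
1 4 load 9.3750
2 8 source 5.2734
3 12 load 1.1719
4 16 source 4.7607
5 20 load 8.3496
6 24 source 5.2094
7 28 load 2.0691
8 32 source 4.8168
9 36 load 7.5645

Γ_L=1.000000, Γ_S=-0.875000; launch V₁=5·150/160=4.687500
k=0 src: V=4.6875
k=1 load: inc=4.687500, refl=4.687500·1.000000=4.6875; V=0.000000+4.687500+4.687500=9.3750
k=2 src: inc=4.687500, refl=4.687500·-0.875000=-4.1016; V=4.687500+4.687500+-4.101562=5.2734
k=3 load: inc=-4.101562, refl=-4.101562·1.000000=-4.1016; V=9.375000+-4.101562+-4.101562=1.1719
k=4 src: inc=-4.101562, refl=-4.101562·-0.875000=3.5889; V=5.273438+-4.101562+3.588867=4.7607
k=5 load: inc=3.588867, refl=3.588867·1.000000=3.5889; V=1.171875+3.588867+3.588867=8.3496
k=6 src: inc=3.588867, refl=3.588867·-0.875000=-3.1403; V=4.760742+3.588867+-3.140259=5.2094
k=7 load: inc=-3.140259, refl=-3.140259·1.000000=-3.1403; V=8.349609+-3.140259+-3.140259=2.0691
k=8 src: inc=-3.140259, refl=-3.140259·-0.875000=2.7477; V=5.209351+-3.140259+2.747726=4.8168
k=9 load: inc=2.747726, refl=2.747726·1.000000=2.7477; V=2.069092+2.747726+2.747726=7.5645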